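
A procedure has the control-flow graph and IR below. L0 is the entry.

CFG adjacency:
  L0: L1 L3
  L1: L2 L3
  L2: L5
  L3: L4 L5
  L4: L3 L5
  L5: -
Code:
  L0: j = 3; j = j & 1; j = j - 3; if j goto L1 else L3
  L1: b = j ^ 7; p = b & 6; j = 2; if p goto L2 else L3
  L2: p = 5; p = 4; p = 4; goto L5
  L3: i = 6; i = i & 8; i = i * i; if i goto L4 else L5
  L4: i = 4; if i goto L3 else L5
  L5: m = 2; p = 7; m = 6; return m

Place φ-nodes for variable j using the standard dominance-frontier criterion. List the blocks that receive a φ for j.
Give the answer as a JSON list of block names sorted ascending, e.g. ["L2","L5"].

idom tree: L1←L0 L2←L1 L3←L0 L4←L3 L5←L0
Dom at joins:
  L3: preds {L0,L1,L4}: {L0} ∩ {L0,L1} ∩ {L0,L3,L4} = {L0}; idom=L0
  L5: preds {L2,L3,L4}: {L0,L1,L2} ∩ {L0,L3} ∩ {L0,L3,L4} = {L0}; idom=L0

DF derivation:
  L3←L0: walk · to L0
  L3←L1: walk L1 to L0
  L3←L4: walk L4→L3 to L0
  L5←L2: walk L2→L1 to L0
  L5←L3: walk L3 to L0
  L5←L4: walk L4→L3 to L0
  L0 → ∅
  L1 → {L3,L5}
  L2 → {L5}
  L3 → {L3,L5}
  L4 → {L3,L5}
  L5 → ∅

φ for j: defs {L0,L1}
  DF⁺ = {L3,L5}

Answer: ["L3", "L5"]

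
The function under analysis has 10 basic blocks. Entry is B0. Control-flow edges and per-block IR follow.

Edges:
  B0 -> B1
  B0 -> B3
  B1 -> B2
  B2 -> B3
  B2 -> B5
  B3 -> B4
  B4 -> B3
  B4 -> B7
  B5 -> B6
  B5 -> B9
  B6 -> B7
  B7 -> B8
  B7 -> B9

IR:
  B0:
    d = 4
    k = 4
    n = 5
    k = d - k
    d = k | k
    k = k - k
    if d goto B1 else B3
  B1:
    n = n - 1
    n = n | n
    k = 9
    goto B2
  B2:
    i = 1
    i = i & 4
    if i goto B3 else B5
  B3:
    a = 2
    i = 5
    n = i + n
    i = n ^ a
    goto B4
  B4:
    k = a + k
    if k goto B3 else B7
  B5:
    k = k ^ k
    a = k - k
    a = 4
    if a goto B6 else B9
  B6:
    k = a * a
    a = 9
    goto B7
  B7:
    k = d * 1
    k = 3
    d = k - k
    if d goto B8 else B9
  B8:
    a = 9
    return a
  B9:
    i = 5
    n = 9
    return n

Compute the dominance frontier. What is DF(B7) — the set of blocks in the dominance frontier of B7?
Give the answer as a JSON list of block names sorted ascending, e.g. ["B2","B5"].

Answer: ["B9"]

Working:
idom tree: B1←B0 B2←B1 B3←B0 B4←B3 B5←B2 B6←B5 B7←B0 B8←B7 B9←B0
Dom∩ at merges:
  B3: preds {B0,B2,B4}: {B0} ∩ {B0,B1,B2} ∩ {B0,B3,B4} = {B0}; idom=B0
  B7: preds {B4,B6}: {B0,B3,B4} ∩ {B0,B1,B2,B5,B6} = {B0}; idom=B0
  B9: preds {B5,B7}: {B0,B1,B2,B5} ∩ {B0,B7} = {B0}; idom=B0

DF derivation:
  B3←B0: walk · to B0
  B3←B2: walk B2→B1 to B0
  B3←B4: walk B4→B3 to B0
  B7←B4: walk B4→B3 to B0
  B7←B6: walk B6→B5→B2→B1 to B0
  B9←B5: walk B5→B2→B1 to B0
  B9←B7: walk B7 to B0
  B0: DF=∅
  B1: DF={B3,B7,B9}
  B2: DF={B3,B7,B9}
  B3: DF={B3,B7}
  B4: DF={B3,B7}
  B5: DF={B7,B9}
  B6: DF={B7}
  B7: DF={B9}
  B8: DF=∅
  B9: DF=∅

DF(B7) = ["B9"]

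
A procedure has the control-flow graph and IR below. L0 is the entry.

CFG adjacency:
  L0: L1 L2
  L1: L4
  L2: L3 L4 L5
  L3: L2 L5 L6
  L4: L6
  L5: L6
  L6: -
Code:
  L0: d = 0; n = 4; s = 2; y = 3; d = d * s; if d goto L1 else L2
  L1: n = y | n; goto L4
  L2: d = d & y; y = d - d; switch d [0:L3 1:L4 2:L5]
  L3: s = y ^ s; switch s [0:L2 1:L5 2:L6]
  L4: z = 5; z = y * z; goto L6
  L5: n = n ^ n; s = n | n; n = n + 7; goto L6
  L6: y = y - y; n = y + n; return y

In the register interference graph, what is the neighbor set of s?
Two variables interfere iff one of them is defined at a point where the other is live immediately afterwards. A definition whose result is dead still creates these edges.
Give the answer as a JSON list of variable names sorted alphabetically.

Answer: ["d", "n", "y"]

Working:
def/use:
  L0: def={d,n,s,y} ue=∅
  L1: def={n} ue={n,y}
  L2: def={d,y} ue={d,y}
  L3: def={s} ue={s,y}
  L4: def={z} ue={y}
  L5: def={n,s} ue={n}
  L6: def={n,y} ue={n,y}

Live sets:
  L0: in=∅ out={d,n,s,y}
  L1: in={n,y} out={n,y}
  L2: in={d,n,s,y} out={d,n,s,y}
  L3: in={d,n,s,y} out={d,n,s,y}
  L4: in={n,y} out={n,y}
  L5: in={n,y} out={n,y}
  L6: in={n,y} out=∅

Interfere edges:
  d — {n,s,y}
  n — {d,s,y,z}
  s — {d,n,y}
  y — {d,n,s,z}
  z — {n,y}

N(s) = ["d", "n", "y"]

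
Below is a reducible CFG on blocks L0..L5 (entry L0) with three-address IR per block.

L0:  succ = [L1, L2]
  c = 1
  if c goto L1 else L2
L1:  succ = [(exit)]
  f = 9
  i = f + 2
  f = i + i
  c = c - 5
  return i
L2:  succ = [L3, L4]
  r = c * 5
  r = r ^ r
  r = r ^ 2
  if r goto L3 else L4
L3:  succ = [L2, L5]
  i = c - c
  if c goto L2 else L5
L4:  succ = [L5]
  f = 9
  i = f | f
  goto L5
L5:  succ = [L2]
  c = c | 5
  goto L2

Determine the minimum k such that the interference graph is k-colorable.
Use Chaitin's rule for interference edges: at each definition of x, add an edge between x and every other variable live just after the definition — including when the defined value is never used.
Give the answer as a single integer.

Answer: 3

Analysis:
Block summaries:
  L0: def={c} ue=∅
  L1: def={c,f,i} ue={c}
  L2: def={r} ue={c}
  L3: def={i} ue={c}
  L4: def={f,i} ue=∅
  L5: def={c} ue={c}

Liveness:
  L0: in=∅ out={c}
  L1: in={c} out=∅
  L2: in={c} out={c}
  L3: in={c} out={c}
  L4: in={c} out={c}
  L5: in={c} out={c}

Conflict graph:
  c: {f,i,r}
  f: {c,i}
  i: {c,f}
  r: {c}

Registers:
  lower bound: {c,f,i} mutually conflict ⇒ χ ≥ 3
  assign c→r0 f→r1 i→r2 r→r1 — no edge inside a register ⇒ χ ≤ 3
  χ = 3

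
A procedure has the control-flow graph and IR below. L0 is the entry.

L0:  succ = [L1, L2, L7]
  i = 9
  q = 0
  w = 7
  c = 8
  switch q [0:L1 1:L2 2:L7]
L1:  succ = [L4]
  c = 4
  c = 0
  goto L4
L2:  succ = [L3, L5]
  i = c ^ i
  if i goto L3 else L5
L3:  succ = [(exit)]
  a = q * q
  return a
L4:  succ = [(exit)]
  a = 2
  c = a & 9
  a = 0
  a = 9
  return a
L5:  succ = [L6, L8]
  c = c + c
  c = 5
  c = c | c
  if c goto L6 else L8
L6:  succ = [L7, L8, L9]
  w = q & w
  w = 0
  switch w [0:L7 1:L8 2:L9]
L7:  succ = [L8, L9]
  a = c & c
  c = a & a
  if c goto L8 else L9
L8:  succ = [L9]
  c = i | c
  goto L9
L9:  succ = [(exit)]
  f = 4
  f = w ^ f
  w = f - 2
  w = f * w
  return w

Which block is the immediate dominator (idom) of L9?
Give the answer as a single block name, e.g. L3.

idom tree: L1←L0 L2←L0 L3←L2 L4←L1 L5←L2 L6←L5 L7←L0 L8←L0 L9←L0
Dom∩ at merges:
  L7: preds {L0,L6}: {L0} ∩ {L0,L2,L5,L6} = {L0}; idom=L0
  L8: preds {L5,L6,L7}: {L0,L2,L5} ∩ {L0,L2,L5,L6} ∩ {L0,L7} = {L0}; idom=L0
  L9: preds {L6,L7,L8}: {L0,L2,L5,L6} ∩ {L0,L7} ∩ {L0,L8} = {L0}; idom=L0

idom(L9) = L0

Answer: L0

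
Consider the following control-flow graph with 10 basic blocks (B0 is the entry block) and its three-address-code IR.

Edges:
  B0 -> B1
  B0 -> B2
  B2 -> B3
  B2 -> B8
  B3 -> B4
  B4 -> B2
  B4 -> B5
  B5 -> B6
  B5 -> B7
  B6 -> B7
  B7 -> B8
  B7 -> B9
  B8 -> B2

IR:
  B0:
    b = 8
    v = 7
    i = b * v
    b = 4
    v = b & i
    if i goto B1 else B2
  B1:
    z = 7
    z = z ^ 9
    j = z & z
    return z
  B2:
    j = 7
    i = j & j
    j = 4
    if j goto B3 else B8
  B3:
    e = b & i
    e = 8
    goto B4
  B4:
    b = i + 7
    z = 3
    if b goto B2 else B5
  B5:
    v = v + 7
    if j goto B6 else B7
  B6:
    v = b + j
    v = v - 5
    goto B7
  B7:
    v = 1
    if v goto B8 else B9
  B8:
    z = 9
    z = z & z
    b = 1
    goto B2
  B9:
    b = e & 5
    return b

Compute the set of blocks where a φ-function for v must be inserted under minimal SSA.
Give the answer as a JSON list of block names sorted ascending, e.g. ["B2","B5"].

Answer: ["B2", "B7", "B8"]

Derivation:
idom tree: B1←B0 B2←B0 B3←B2 B4←B3 B5←B4 B6←B5 B7←B5 B8←B2 B9←B7
Join-block Dom:
  B2: preds {B0,B4,B8}: {B0} ∩ {B0,B2,B3,B4} ∩ {B0,B2,B8} = {B0}; idom=B0
  B7: preds {B5,B6}: {B0,B2,B3,B4,B5} ∩ {B0,B2,B3,B4,B5,B6} = {B0,B2,B3,B4,B5}; idom=B5
  B8: preds {B2,B7}: {B0,B2} ∩ {B0,B2,B3,B4,B5,B7} = {B0,B2}; idom=B2

DF derivation:
  B2←B0: walk · to B0
  B2←B4: walk B4→B3→B2 to B0
  B2←B8: walk B8→B2 to B0
  B7←B5: walk · to B5
  B7←B6: walk B6 to B5
  B8←B2: walk · to B2
  B8←B7: walk B7→B5→B4→B3 to B2
  B0 → ∅
  B1 → ∅
  B2 → {B2}
  B3 → {B2,B8}
  B4 → {B2,B8}
  B5 → {B8}
  B6 → {B7}
  B7 → {B8}
  B8 → {B2}
  B9 → ∅

φ for v: defs {B0,B5,B6,B7}
  DF⁺ = {B2,B7,B8}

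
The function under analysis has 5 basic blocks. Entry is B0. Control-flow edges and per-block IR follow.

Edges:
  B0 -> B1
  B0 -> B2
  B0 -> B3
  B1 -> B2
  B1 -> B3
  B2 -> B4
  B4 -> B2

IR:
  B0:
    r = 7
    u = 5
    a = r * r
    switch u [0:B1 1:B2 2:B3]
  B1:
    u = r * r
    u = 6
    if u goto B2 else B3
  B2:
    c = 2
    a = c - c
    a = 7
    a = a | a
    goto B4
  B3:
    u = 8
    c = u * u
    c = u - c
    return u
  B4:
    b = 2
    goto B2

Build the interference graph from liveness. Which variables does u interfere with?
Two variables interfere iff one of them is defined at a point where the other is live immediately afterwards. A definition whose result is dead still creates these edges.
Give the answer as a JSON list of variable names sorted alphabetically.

Per-block:
  B0: {a,r,u} / ∅
  B1: {u} / {r}
  B2: {a,c} / ∅
  B3: {c,u} / ∅
  B4: {b} / ∅

Live sets:
  B0 li=∅ lo={r}
  B1 li={r} lo=∅
  B2 li=∅ lo=∅
  B3 li=∅ lo=∅
  B4 li=∅ lo=∅

Conflict graph:
  a↔{r,u}
  b↔∅
  c↔{u}
  r↔{a,u}
  u↔{a,c,r}

N(u) = ["a", "c", "r"]

Answer: ["a", "c", "r"]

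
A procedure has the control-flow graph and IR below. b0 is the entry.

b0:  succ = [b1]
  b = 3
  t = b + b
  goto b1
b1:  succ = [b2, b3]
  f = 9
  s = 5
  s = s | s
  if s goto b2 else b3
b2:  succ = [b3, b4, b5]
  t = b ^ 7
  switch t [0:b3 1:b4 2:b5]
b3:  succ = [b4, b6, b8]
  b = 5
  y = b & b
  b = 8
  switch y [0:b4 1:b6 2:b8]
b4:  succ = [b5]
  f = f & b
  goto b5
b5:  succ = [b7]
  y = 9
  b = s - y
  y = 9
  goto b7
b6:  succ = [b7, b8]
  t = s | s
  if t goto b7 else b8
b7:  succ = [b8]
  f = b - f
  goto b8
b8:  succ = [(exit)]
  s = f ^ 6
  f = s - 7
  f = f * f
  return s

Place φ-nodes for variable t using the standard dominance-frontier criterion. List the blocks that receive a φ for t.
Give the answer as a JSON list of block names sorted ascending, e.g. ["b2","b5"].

idom tree: b1←b0 b2←b1 b3←b1 b4←b1 b5←b1 b6←b3 b7←b1 b8←b1
Dom at joins:
  b3: preds {b1,b2}: {b0,b1} ∩ {b0,b1,b2} = {b0,b1}; idom=b1
  b4: preds {b2,b3}: {b0,b1,b2} ∩ {b0,b1,b3} = {b0,b1}; idom=b1
  b5: preds {b2,b4}: {b0,b1,b2} ∩ {b0,b1,b4} = {b0,b1}; idom=b1
  b7: preds {b5,b6}: {b0,b1,b5} ∩ {b0,b1,b3,b6} = {b0,b1}; idom=b1
  b8: preds {b3,b6,b7}: {b0,b1,b3} ∩ {b0,b1,b3,b6} ∩ {b0,b1,b7} = {b0,b1}; idom=b1

Frontier:
  join b3 pred b1: · stop@b1
  join b3 pred b2: b2 stop@b1
  join b4 pred b2: b2 stop@b1
  join b4 pred b3: b3 stop@b1
  join b5 pred b2: b2 stop@b1
  join b5 pred b4: b4 stop@b1
  join b7 pred b5: b5 stop@b1
  join b7 pred b6: b6→b3 stop@b1
  join b8 pred b3: b3 stop@b1
  join b8 pred b6: b6→b3 stop@b1
  join b8 pred b7: b7 stop@b1
  b0: DF=∅
  b1: DF=∅
  b2: DF={b3,b4,b5}
  b3: DF={b4,b7,b8}
  b4: DF={b5}
  b5: DF={b7}
  b6: DF={b7,b8}
  b7: DF={b8}
  b8: DF=∅

φ for t: defs {b0,b2,b6}
  DF⁺ = {b3,b4,b5,b7,b8}

Answer: ["b3", "b4", "b5", "b7", "b8"]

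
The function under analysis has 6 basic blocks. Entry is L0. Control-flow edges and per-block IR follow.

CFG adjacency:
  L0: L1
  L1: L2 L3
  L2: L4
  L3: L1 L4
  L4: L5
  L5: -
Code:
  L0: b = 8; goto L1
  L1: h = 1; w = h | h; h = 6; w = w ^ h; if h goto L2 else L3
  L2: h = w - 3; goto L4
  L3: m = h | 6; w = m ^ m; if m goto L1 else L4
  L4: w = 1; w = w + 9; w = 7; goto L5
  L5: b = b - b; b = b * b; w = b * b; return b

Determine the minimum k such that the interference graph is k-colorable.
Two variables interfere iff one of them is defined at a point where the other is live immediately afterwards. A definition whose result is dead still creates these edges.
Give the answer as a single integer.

Answer: 3

Working:
Per-block:
  L0: def={b} ue=∅
  L1: def={h,w} ue=∅
  L2: def={h} ue={w}
  L3: def={m,w} ue={h}
  L4: def={w} ue=∅
  L5: def={b,w} ue={b}

Backward fixpoint:
  L0: in=∅ out={b}
  L1: in={b} out={b,h,w}
  L2: in={b,w} out={b}
  L3: in={b,h} out={b}
  L4: in={b} out={b}
  L5: in={b} out=∅

Interfere edges:
  b: {h,m,w}
  h: {b,w}
  m: {b,w}
  w: {b,h,m}

Colouring:
  clique {b,h,w} ⇒ need ≥ 3
  assign b→r0 h→r2 m→r2 w→r1 — no edge inside a register ⇒ χ ≤ 3
  χ = 3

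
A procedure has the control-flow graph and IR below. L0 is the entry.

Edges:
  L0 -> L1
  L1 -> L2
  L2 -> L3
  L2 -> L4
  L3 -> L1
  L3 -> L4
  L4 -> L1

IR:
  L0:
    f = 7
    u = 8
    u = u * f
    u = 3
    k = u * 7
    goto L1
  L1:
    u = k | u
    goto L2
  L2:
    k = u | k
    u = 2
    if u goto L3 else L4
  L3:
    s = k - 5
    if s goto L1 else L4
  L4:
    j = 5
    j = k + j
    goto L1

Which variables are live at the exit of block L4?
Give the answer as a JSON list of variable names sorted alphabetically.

def/use:
  L0: {f,k,u} / ∅
  L1: {u} / {k,u}
  L2: {k,u} / {k,u}
  L3: {s} / {k}
  L4: {j} / {k}

Live sets:
  live L0: ∅→{k,u}
  live L1: {k,u}→{k,u}
  live L2: {k,u}→{k,u}
  live L3: {k,u}→{k,u}
  live L4: {k,u}→{k,u}

live-out(L4) = ["k", "u"]

Answer: ["k", "u"]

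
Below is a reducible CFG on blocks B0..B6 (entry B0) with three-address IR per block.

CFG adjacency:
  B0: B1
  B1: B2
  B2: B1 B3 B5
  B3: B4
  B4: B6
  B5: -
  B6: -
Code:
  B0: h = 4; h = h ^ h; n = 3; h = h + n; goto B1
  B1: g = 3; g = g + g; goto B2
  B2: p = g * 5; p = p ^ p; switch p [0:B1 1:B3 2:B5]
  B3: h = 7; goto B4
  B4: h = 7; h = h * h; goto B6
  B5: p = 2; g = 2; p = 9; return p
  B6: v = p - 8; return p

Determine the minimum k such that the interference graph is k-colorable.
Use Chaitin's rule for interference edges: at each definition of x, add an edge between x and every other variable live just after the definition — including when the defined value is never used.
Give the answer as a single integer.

Block summaries:
  B0 def {h,n} use ∅
  B1 def {g} use ∅
  B2 def {p} use {g}
  B3 def {h} use ∅
  B4 def {h} use ∅
  B5 def {g,p} use ∅
  B6 def {v} use {p}

Live sets:
  B0: in=∅ out=∅
  B1: in=∅ out={g}
  B2: in={g} out={p}
  B3: in={p} out={p}
  B4: in={p} out={p}
  B5: in=∅ out=∅
  B6: in={p} out=∅

Interfere edges:
  g↔∅
  h↔{n,p}
  n↔{h}
  p↔{h,v}
  v↔{p}

Registers:
  clique {h,n} ⇒ need ≥ 2
  2-colouring: R0={g,h,v}  R1={n,p}
  χ = 2

Answer: 2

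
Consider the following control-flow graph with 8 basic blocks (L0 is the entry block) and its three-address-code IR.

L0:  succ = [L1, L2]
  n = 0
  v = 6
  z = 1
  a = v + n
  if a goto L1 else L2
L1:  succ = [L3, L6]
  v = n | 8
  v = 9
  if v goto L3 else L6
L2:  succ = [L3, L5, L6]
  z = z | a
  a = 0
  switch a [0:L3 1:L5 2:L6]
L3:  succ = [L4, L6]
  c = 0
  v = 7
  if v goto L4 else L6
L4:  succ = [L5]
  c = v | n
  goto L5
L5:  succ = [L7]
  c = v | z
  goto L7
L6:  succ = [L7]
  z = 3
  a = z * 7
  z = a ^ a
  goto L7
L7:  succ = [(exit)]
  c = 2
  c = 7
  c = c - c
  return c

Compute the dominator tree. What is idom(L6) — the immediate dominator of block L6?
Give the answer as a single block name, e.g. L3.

Answer: L0

Working:
idom tree: L1←L0 L2←L0 L3←L0 L4←L3 L5←L0 L6←L0 L7←L0
Dom∩ at merges:
  L3: preds {L1,L2}: {L0,L1} ∩ {L0,L2} = {L0}; idom=L0
  L5: preds {L2,L4}: {L0,L2} ∩ {L0,L3,L4} = {L0}; idom=L0
  L6: preds {L1,L2,L3}: {L0,L1} ∩ {L0,L2} ∩ {L0,L3} = {L0}; idom=L0
  L7: preds {L5,L6}: {L0,L5} ∩ {L0,L6} = {L0}; idom=L0

idom(L6) = L0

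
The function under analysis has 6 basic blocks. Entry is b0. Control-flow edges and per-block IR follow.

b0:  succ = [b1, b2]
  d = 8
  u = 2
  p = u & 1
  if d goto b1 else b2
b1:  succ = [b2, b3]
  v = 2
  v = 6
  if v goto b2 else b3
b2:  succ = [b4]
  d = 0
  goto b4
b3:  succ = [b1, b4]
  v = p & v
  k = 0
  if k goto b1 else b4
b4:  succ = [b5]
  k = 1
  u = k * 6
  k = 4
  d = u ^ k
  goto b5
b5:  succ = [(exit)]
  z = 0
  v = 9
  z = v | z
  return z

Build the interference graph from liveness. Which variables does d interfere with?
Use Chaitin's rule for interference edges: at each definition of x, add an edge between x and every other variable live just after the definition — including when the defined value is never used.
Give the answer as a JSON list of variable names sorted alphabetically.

Answer: ["p", "u"]

Analysis:
Per-block:
  b0: def={d,p,u} ue=∅
  b1: def={v} ue=∅
  b2: def={d} ue=∅
  b3: def={k,v} ue={p,v}
  b4: def={d,k,u} ue=∅
  b5: def={v,z} ue=∅

Liveness:
  b0 li=∅ lo={p}
  b1 li={p} lo={p,v}
  b2 li=∅ lo=∅
  b3 li={p,v} lo={p}
  b4 li=∅ lo=∅
  b5 li=∅ lo=∅

Interfere edges:
  d: {p,u}
  k: {p,u}
  p: {d,k,v}
  u: {d,k}
  v: {p,z}
  z: {v}

N(d) = ["p", "u"]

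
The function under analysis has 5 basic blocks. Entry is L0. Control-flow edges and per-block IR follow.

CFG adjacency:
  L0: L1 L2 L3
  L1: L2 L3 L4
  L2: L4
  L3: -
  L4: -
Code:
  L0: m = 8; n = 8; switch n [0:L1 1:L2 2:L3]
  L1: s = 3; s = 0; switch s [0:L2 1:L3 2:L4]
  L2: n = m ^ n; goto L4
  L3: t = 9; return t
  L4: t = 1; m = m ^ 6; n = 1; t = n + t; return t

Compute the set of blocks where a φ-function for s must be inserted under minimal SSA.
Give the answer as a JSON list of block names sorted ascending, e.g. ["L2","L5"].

idom tree: L1←L0 L2←L0 L3←L0 L4←L0
Join-block Dom:
  L2: preds {L0,L1}: {L0} ∩ {L0,L1} = {L0}; idom=L0
  L3: preds {L0,L1}: {L0} ∩ {L0,L1} = {L0}; idom=L0
  L4: preds {L1,L2}: {L0,L1} ∩ {L0,L2} = {L0}; idom=L0

Frontier:
  join L2 pred L0: · stop@L0
  join L2 pred L1: L1 stop@L0
  join L3 pred L0: · stop@L0
  join L3 pred L1: L1 stop@L0
  join L4 pred L1: L1 stop@L0
  join L4 pred L2: L2 stop@L0
  L0: DF=∅
  L1: DF={L2,L3,L4}
  L2: DF={L4}
  L3: DF=∅
  L4: DF=∅

φ for s: defs {L1}
  DF⁺ = {L2,L3,L4}

Answer: ["L2", "L3", "L4"]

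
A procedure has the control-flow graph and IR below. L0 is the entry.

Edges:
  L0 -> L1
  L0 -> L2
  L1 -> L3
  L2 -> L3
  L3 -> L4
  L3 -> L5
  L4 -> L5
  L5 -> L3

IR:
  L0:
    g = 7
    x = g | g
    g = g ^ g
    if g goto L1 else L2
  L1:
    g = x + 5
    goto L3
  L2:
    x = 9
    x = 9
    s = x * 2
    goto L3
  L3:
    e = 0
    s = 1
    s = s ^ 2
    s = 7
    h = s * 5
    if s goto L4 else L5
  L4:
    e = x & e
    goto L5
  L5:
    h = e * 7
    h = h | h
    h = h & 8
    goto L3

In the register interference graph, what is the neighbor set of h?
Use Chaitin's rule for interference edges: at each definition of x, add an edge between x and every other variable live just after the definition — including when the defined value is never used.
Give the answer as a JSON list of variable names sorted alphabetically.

Per-block:
  L0: def={g,x} ue=∅
  L1: def={g} ue={x}
  L2: def={s,x} ue=∅
  L3: def={e,h,s} ue=∅
  L4: def={e} ue={e,x}
  L5: def={h} ue={e}

Liveness:
  L0 li=∅ lo={x}
  L1 li={x} lo={x}
  L2 li=∅ lo={x}
  L3 li={x} lo={e,x}
  L4 li={e,x} lo={e,x}
  L5 li={e,x} lo={x}

Interfere edges:
  e: {h,s,x}
  g: {x}
  h: {e,s,x}
  s: {e,h,x}
  x: {e,g,h,s}

N(h) = ["e", "s", "x"]

Answer: ["e", "s", "x"]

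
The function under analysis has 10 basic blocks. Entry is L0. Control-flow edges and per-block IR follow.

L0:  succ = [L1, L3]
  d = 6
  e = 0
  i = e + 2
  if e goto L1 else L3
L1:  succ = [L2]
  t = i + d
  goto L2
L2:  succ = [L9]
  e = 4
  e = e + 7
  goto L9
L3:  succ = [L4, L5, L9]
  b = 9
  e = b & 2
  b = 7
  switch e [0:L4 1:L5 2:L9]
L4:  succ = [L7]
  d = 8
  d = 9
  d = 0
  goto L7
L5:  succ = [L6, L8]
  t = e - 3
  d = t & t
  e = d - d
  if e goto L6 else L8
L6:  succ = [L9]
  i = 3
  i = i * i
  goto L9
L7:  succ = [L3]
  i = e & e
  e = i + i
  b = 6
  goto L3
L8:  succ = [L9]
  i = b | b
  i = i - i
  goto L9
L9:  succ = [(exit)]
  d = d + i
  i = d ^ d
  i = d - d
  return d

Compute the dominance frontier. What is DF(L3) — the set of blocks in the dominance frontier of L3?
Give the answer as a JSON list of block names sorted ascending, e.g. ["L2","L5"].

idom tree: L1←L0 L2←L1 L3←L0 L4←L3 L5←L3 L6←L5 L7←L4 L8←L5 L9←L0
Join-block Dom:
  L3: preds {L0,L7}: {L0} ∩ {L0,L3,L4,L7} = {L0}; idom=L0
  L9: preds {L2,L3,L6,L8}: {L0,L1,L2} ∩ {L0,L3} ∩ {L0,L3,L5,L6} ∩ {L0,L3,L5,L8} = {L0}; idom=L0

Frontier:
  join L3 pred L0: · stop@L0
  join L3 pred L7: L7→L4→L3 stop@L0
  join L9 pred L2: L2→L1 stop@L0
  join L9 pred L3: L3 stop@L0
  join L9 pred L6: L6→L5→L3 stop@L0
  join L9 pred L8: L8→L5→L3 stop@L0
  L0: DF=∅
  L1: DF={L9}
  L2: DF={L9}
  L3: DF={L3,L9}
  L4: DF={L3}
  L5: DF={L9}
  L6: DF={L9}
  L7: DF={L3}
  L8: DF={L9}
  L9: DF=∅

DF(L3) = ["L3", "L9"]

Answer: ["L3", "L9"]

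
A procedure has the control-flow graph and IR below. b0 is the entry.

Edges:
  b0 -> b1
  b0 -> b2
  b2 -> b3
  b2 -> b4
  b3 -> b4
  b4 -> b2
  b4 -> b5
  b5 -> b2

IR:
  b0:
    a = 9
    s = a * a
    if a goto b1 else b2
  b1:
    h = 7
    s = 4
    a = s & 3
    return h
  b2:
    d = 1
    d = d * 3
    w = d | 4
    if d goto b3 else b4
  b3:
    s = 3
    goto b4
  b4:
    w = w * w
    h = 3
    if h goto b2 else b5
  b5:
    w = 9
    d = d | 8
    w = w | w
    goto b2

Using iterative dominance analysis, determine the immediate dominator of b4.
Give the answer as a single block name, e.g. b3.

idom tree: b1←b0 b2←b0 b3←b2 b4←b2 b5←b4
Dom at joins:
  b2: preds {b0,b4,b5}: {b0} ∩ {b0,b2,b4} ∩ {b0,b2,b4,b5} = {b0}; idom=b0
  b4: preds {b2,b3}: {b0,b2} ∩ {b0,b2,b3} = {b0,b2}; idom=b2

idom(b4) = b2

Answer: b2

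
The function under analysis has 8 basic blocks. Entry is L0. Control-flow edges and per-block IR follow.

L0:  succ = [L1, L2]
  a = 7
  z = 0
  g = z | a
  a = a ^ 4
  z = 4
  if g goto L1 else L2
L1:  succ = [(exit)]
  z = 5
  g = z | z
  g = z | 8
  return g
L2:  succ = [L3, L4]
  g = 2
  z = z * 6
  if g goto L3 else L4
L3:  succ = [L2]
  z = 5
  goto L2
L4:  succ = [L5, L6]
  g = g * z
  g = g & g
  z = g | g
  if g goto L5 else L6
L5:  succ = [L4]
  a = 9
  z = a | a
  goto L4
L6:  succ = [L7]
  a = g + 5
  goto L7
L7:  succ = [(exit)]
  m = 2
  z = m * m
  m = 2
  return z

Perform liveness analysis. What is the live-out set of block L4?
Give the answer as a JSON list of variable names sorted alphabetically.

Answer: ["g"]

Derivation:
Block summaries:
  L0 def {a,g,z} use ∅
  L1 def {g,z} use ∅
  L2 def {g,z} use {z}
  L3 def {z} use ∅
  L4 def {g,z} use {g,z}
  L5 def {a,z} use ∅
  L6 def {a} use {g}
  L7 def {m,z} use ∅

Liveness:
  L0 li=∅ lo={z}
  L1 li=∅ lo=∅
  L2 li={z} lo={g,z}
  L3 li=∅ lo={z}
  L4 li={g,z} lo={g}
  L5 li={g} lo={g,z}
  L6 li={g} lo=∅
  L7 li=∅ lo=∅

live-out(L4) = ["g"]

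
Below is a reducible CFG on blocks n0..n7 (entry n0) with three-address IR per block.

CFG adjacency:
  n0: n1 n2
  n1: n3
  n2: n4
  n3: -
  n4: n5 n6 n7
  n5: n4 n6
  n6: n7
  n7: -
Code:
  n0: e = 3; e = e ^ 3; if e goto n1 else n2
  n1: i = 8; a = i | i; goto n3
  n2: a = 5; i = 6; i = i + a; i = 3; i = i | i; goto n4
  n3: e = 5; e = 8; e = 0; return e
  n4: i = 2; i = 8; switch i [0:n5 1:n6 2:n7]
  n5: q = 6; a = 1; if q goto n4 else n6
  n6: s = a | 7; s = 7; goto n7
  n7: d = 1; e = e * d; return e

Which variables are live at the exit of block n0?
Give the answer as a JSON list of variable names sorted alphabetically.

Answer: ["e"]

Derivation:
Block summaries:
  n0: def={e} ue=∅
  n1: def={a,i} ue=∅
  n2: def={a,i} ue=∅
  n3: def={e} ue=∅
  n4: def={i} ue=∅
  n5: def={a,q} ue=∅
  n6: def={s} ue={a}
  n7: def={d,e} ue={e}

Backward fixpoint:
  n0 li=∅ lo={e}
  n1 li=∅ lo=∅
  n2 li={e} lo={a,e}
  n3 li=∅ lo=∅
  n4 li={a,e} lo={a,e}
  n5 li={e} lo={a,e}
  n6 li={a,e} lo={e}
  n7 li={e} lo=∅

live-out(n0) = ["e"]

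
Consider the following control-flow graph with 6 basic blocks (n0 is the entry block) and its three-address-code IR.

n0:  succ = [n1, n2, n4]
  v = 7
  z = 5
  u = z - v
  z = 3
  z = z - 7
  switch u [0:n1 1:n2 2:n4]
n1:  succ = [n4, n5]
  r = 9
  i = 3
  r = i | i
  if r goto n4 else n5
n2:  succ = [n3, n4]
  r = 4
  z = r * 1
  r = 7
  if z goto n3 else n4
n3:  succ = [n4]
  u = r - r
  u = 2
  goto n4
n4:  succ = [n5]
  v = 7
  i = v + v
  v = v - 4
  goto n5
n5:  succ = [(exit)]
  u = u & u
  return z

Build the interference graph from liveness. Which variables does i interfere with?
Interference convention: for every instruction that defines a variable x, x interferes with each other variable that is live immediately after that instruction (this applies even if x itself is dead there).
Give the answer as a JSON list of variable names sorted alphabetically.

Per-block:
  n0 def {u,v,z} use ∅
  n1 def {i,r} use ∅
  n2 def {r,z} use ∅
  n3 def {u} use {r}
  n4 def {i,v} use ∅
  n5 def {u} use {u,z}

Liveness:
  live n0: ∅→{u,z}
  live n1: {u,z}→{u,z}
  live n2: {u}→{r,u,z}
  live n3: {r,z}→{u,z}
  live n4: {u,z}→{u,z}
  live n5: {u,z}→∅

Interfere edges:
  i↔{u,v,z}
  r↔{u,z}
  u↔{i,r,v,z}
  v↔{i,u,z}
  z↔{i,r,u,v}

N(i) = ["u", "v", "z"]

Answer: ["u", "v", "z"]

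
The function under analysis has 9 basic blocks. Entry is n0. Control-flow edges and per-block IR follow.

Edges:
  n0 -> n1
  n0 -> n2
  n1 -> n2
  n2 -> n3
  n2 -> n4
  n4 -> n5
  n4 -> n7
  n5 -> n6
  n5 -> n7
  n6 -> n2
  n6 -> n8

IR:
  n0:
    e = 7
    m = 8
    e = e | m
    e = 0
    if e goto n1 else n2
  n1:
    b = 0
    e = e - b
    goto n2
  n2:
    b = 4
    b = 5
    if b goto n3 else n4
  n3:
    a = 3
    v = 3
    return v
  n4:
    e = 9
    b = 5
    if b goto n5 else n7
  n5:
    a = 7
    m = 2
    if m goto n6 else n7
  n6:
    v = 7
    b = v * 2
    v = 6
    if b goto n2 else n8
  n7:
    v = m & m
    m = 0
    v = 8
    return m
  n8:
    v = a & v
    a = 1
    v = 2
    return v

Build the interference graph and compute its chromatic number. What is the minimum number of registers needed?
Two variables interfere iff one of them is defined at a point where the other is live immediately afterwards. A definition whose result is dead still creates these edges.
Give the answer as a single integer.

Block summaries:
  n0 def {e,m} use ∅
  n1 def {b,e} use {e}
  n2 def {b} use ∅
  n3 def {a,v} use ∅
  n4 def {b,e} use ∅
  n5 def {a,m} use ∅
  n6 def {b,v} use ∅
  n7 def {m,v} use {m}
  n8 def {a,v} use {a,v}

Backward fixpoint:
  live n0: ∅→{e,m}
  live n1: {e,m}→{m}
  live n2: {m}→{m}
  live n3: ∅→∅
  live n4: {m}→{m}
  live n5: ∅→{a,m}
  live n6: {a,m}→{a,m,v}
  live n7: {m}→∅
  live n8: {a,v}→∅

Interference:
  a — {b,m,v}
  b — {a,e,m,v}
  e — {b,m}
  m — {a,b,e,v}
  v — {a,b,m}

Registers:
  {a,b,m,v} pairwise interfere (4-clique) ⇒ χ ≥ 4
  4-colouring: r0={b}  r1={m}  r2={a,e}  r3={v}
  χ = 4

Answer: 4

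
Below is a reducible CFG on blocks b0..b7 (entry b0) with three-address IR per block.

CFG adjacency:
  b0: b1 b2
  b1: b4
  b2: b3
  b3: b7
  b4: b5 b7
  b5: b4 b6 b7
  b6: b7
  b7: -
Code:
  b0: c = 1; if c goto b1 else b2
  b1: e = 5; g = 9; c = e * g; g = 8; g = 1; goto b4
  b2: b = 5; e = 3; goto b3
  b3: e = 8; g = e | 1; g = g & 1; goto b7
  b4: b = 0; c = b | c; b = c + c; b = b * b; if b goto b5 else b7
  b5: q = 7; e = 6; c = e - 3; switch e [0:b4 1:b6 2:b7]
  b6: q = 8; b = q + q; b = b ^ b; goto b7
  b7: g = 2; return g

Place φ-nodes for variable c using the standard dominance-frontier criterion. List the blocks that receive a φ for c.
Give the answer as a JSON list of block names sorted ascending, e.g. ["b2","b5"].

idom tree: b1←b0 b2←b0 b3←b2 b4←b1 b5←b4 b6←b5 b7←b0
Dom at joins:
  b4: preds {b1,b5}: {b0,b1} ∩ {b0,b1,b4,b5} = {b0,b1}; idom=b1
  b7: preds {b3,b4,b5,b6}: {b0,b2,b3} ∩ {b0,b1,b4} ∩ {b0,b1,b4,b5} ∩ {b0,b1,b4,b5,b6} = {b0}; idom=b0

DF walk-up:
  join b4 pred b1: · stop@b1
  join b4 pred b5: b5→b4 stop@b1
  join b7 pred b3: b3→b2 stop@b0
  join b7 pred b4: b4→b1 stop@b0
  join b7 pred b5: b5→b4→b1 stop@b0
  join b7 pred b6: b6→b5→b4→b1 stop@b0
  b0: DF=∅
  b1: DF={b7}
  b2: DF={b7}
  b3: DF={b7}
  b4: DF={b4,b7}
  b5: DF={b4,b7}
  b6: DF={b7}
  b7: DF=∅

φ for c: defs {b0,b1,b4,b5}
  DF⁺ = {b4,b7}

Answer: ["b4", "b7"]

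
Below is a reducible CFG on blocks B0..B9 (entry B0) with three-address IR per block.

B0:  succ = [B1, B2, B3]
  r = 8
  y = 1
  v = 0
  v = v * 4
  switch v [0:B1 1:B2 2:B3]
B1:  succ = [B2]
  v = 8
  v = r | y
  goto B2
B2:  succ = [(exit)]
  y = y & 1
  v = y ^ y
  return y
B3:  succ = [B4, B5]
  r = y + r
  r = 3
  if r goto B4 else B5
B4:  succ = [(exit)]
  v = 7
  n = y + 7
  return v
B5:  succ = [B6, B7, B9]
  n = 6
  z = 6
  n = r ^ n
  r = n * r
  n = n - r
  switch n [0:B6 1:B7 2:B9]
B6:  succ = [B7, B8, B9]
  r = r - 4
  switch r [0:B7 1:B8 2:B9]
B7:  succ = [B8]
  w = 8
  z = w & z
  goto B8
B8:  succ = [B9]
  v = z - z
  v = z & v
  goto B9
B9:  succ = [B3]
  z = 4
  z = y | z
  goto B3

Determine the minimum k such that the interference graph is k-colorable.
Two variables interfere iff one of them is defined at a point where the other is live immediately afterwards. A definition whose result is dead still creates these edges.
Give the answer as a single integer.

def/use:
  B0: {r,v,y} / ∅
  B1: {v} / {r,y}
  B2: {v,y} / {y}
  B3: {r} / {r,y}
  B4: {n,v} / {y}
  B5: {n,r,z} / {r}
  B6: {r} / {r}
  B7: {w,z} / {z}
  B8: {v} / {z}
  B9: {z} / {y}

Liveness:
  live B0: ∅→{r,y}
  live B1: {r,y}→{y}
  live B2: {y}→∅
  live B3: {r,y}→{r,y}
  live B4: {y}→∅
  live B5: {r,y}→{r,y,z}
  live B6: {r,y,z}→{r,y,z}
  live B7: {r,y,z}→{r,y,z}
  live B8: {r,y,z}→{r,y}
  live B9: {r,y}→{r,y}

Interference:
  n: {r,v,y,z}
  r: {n,v,w,y,z}
  v: {n,r,y,z}
  w: {r,y,z}
  y: {n,r,v,w,z}
  z: {n,r,v,w,y}

Registers:
  lower bound: {n,r,v,y,z} mutually conflict ⇒ χ ≥ 5
  assign n→R3 r→R0 v→R4 w→R3 y→R1 z→R2 — no edge inside a register ⇒ χ ≤ 5
  χ = 5

Answer: 5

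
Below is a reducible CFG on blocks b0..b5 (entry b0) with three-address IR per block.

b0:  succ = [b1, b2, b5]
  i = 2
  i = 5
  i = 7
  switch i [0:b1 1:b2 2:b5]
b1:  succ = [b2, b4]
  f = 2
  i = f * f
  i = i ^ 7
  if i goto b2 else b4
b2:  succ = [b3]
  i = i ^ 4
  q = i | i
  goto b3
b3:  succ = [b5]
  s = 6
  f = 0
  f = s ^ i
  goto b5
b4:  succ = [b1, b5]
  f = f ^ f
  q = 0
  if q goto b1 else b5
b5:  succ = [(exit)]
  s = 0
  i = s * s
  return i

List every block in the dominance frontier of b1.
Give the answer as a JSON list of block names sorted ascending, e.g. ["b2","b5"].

idom tree: b1←b0 b2←b0 b3←b2 b4←b1 b5←b0
Dom at joins:
  b1: preds {b0,b4}: {b0} ∩ {b0,b1,b4} = {b0}; idom=b0
  b2: preds {b0,b1}: {b0} ∩ {b0,b1} = {b0}; idom=b0
  b5: preds {b0,b3,b4}: {b0} ∩ {b0,b2,b3} ∩ {b0,b1,b4} = {b0}; idom=b0

Frontier:
  join b1 pred b0: · stop@b0
  join b1 pred b4: b4→b1 stop@b0
  join b2 pred b0: · stop@b0
  join b2 pred b1: b1 stop@b0
  join b5 pred b0: · stop@b0
  join b5 pred b3: b3→b2 stop@b0
  join b5 pred b4: b4→b1 stop@b0
  DF(b0)=∅
  DF(b1)={b1,b2,b5}
  DF(b2)={b5}
  DF(b3)={b5}
  DF(b4)={b1,b5}
  DF(b5)=∅

DF(b1) = ["b1", "b2", "b5"]

Answer: ["b1", "b2", "b5"]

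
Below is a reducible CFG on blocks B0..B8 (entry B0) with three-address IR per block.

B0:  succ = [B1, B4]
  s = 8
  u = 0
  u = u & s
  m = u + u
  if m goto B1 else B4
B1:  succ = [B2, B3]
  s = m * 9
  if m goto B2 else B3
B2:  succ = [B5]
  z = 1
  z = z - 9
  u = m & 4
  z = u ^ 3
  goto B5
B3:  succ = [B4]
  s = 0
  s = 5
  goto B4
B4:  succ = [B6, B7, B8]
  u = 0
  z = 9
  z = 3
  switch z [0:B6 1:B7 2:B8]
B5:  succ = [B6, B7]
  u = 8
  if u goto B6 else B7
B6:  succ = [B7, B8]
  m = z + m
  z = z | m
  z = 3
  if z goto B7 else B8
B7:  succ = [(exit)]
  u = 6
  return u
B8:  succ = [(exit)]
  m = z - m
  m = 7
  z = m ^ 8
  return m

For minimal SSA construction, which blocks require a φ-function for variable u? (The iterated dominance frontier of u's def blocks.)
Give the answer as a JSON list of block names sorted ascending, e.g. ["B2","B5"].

idom tree: B1←B0 B2←B1 B3←B1 B4←B0 B5←B2 B6←B0 B7←B0 B8←B0
Dom at joins:
  B4: preds {B0,B3}: {B0} ∩ {B0,B1,B3} = {B0}; idom=B0
  B6: preds {B4,B5}: {B0,B4} ∩ {B0,B1,B2,B5} = {B0}; idom=B0
  B7: preds {B4,B5,B6}: {B0,B4} ∩ {B0,B1,B2,B5} ∩ {B0,B6} = {B0}; idom=B0
  B8: preds {B4,B6}: {B0,B4} ∩ {B0,B6} = {B0}; idom=B0

DF derivation:
  join B4 pred B0: · stop@B0
  join B4 pred B3: B3→B1 stop@B0
  join B6 pred B4: B4 stop@B0
  join B6 pred B5: B5→B2→B1 stop@B0
  join B7 pred B4: B4 stop@B0
  join B7 pred B5: B5→B2→B1 stop@B0
  join B7 pred B6: B6 stop@B0
  join B8 pred B4: B4 stop@B0
  join B8 pred B6: B6 stop@B0
  DF(B0)=∅
  DF(B1)={B4,B6,B7}
  DF(B2)={B6,B7}
  DF(B3)={B4}
  DF(B4)={B6,B7,B8}
  DF(B5)={B6,B7}
  DF(B6)={B7,B8}
  DF(B7)=∅
  DF(B8)=∅

φ for u: defs {B0,B2,B4,B5,B7}
  DF⁺ = {B6,B7,B8}

Answer: ["B6", "B7", "B8"]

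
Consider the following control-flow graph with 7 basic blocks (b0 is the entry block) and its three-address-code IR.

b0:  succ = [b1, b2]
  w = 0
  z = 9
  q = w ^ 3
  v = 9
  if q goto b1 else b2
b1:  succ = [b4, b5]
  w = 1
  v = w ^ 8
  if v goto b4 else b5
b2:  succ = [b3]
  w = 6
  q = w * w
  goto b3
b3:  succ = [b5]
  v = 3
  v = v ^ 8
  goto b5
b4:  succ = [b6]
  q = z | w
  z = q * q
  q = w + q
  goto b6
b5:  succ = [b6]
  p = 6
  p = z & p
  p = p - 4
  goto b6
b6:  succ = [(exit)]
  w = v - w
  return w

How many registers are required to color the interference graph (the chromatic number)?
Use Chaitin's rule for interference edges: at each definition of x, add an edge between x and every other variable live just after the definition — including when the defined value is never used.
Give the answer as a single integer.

def/use:
  b0 def {q,v,w,z} use ∅
  b1 def {v,w} use ∅
  b2 def {q,w} use ∅
  b3 def {v} use ∅
  b4 def {q,z} use {w,z}
  b5 def {p} use {z}
  b6 def {w} use {v,w}

Backward fixpoint:
  live b0: ∅→{z}
  live b1: {z}→{v,w,z}
  live b2: {z}→{w,z}
  live b3: {w,z}→{v,w,z}
  live b4: {v,w,z}→{v,w}
  live b5: {v,w,z}→{v,w}
  live b6: {v,w}→∅

Interference:
  p↔{v,w,z}
  q↔{v,w,z}
  v↔{p,q,w,z}
  w↔{p,q,v,z}
  z↔{p,q,v,w}

Colouring:
  clique {p,v,w,z} ⇒ need ≥ 4
  assign p→R3 q→R3 v→R0 w→R1 z→R2 — no edge inside a register ⇒ χ ≤ 4
  χ = 4

Answer: 4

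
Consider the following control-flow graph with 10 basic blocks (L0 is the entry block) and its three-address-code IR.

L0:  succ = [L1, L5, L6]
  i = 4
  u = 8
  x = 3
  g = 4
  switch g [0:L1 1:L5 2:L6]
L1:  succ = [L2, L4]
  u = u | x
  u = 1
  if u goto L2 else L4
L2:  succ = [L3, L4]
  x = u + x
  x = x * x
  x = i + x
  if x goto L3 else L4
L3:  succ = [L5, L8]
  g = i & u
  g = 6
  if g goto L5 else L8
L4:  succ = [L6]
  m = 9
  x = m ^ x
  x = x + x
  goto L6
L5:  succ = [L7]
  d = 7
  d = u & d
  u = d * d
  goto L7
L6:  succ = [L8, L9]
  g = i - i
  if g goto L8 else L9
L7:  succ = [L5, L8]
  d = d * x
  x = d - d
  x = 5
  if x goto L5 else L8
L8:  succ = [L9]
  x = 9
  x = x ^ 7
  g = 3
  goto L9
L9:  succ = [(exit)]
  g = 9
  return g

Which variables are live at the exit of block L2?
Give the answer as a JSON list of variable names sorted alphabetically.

Answer: ["i", "u", "x"]

Working:
def/use:
  L0: {g,i,u,x} / ∅
  L1: {u} / {u,x}
  L2: {x} / {i,u,x}
  L3: {g} / {i,u}
  L4: {m,x} / {x}
  L5: {d,u} / {u}
  L6: {g} / {i}
  L7: {d,x} / {d,x}
  L8: {g,x} / ∅
  L9: {g} / ∅

Backward fixpoint:
  L0: in=∅ out={i,u,x}
  L1: in={i,u,x} out={i,u,x}
  L2: in={i,u,x} out={i,u,x}
  L3: in={i,u,x} out={u,x}
  L4: in={i,x} out={i}
  L5: in={u,x} out={d,u,x}
  L6: in={i} out=∅
  L7: in={d,u,x} out={u,x}
  L8: in=∅ out=∅
  L9: in=∅ out=∅

live-out(L2) = ["i", "u", "x"]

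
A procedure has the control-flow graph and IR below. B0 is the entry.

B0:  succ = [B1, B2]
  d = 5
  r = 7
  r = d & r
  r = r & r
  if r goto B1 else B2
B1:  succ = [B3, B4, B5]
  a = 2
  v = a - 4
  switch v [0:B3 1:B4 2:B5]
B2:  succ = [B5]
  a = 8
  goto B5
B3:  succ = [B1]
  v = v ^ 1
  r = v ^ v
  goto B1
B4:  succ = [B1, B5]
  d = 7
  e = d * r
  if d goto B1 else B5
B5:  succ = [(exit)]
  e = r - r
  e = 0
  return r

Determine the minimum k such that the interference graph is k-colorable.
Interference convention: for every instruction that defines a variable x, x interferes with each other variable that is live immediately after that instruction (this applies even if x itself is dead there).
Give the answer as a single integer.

Answer: 3

Working:
Block summaries:
  B0 def {d,r} use ∅
  B1 def {a,v} use ∅
  B2 def {a} use ∅
  B3 def {r,v} use {v}
  B4 def {d,e} use {r}
  B5 def {e} use {r}

Backward fixpoint:
  B0 li=∅ lo={r}
  B1 li={r} lo={r,v}
  B2 li={r} lo={r}
  B3 li={v} lo={r}
  B4 li={r} lo={r}
  B5 li={r} lo=∅

Conflict graph:
  a — {r}
  d — {e,r}
  e — {d,r}
  r — {a,d,e,v}
  v — {r}

Colouring:
  {d,e,r} pairwise interfere (3-clique) ⇒ χ ≥ 3
  3-colouring: r0={r}  r1={a,d,v}  r2={e}
  χ = 3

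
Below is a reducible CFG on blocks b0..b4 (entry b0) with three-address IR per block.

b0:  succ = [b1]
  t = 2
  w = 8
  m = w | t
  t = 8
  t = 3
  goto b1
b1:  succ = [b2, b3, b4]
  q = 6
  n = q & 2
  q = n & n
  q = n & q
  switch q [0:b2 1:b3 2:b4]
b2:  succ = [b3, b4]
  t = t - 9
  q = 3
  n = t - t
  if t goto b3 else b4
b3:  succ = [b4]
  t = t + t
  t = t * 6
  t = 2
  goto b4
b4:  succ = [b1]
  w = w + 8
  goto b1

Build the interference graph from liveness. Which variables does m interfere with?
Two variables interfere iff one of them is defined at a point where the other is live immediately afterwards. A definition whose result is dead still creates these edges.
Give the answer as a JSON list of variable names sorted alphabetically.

def/use:
  b0: def={m,t,w} ue=∅
  b1: def={n,q} ue=∅
  b2: def={n,q,t} ue={t}
  b3: def={t} ue={t}
  b4: def={w} ue={w}

Backward fixpoint:
  b0 li=∅ lo={t,w}
  b1 li={t,w} lo={t,w}
  b2 li={t,w} lo={t,w}
  b3 li={t,w} lo={t,w}
  b4 li={t,w} lo={t,w}

Interference:
  m — {w}
  n — {q,t,w}
  q — {n,t,w}
  t — {n,q,w}
  w — {m,n,q,t}

N(m) = ["w"]

Answer: ["w"]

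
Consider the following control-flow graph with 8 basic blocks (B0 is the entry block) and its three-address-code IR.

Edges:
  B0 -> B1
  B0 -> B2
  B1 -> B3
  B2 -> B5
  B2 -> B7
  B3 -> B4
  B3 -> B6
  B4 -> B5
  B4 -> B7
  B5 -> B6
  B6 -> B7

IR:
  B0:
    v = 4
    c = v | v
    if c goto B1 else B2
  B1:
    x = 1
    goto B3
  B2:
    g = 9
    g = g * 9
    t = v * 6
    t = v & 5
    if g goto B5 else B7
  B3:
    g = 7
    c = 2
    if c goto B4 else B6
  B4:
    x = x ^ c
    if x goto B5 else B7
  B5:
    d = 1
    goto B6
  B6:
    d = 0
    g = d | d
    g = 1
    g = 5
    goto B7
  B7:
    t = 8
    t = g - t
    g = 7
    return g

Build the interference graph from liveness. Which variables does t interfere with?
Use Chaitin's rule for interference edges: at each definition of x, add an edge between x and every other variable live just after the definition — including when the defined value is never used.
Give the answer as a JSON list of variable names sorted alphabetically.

Answer: ["g", "v"]

Analysis:
Per-block:
  B0: {c,v} / ∅
  B1: {x} / ∅
  B2: {g,t} / {v}
  B3: {c,g} / ∅
  B4: {x} / {c,x}
  B5: {d} / ∅
  B6: {d,g} / ∅
  B7: {g,t} / {g}

Backward fixpoint:
  B0 li=∅ lo={v}
  B1 li=∅ lo={x}
  B2 li={v} lo={g}
  B3 li={x} lo={c,g,x}
  B4 li={c,g,x} lo={g}
  B5 li=∅ lo=∅
  B6 li=∅ lo={g}
  B7 li={g} lo=∅

Conflict graph:
  c↔{g,v,x}
  d↔∅
  g↔{c,t,v,x}
  t↔{g,v}
  v↔{c,g,t}
  x↔{c,g}

N(t) = ["g", "v"]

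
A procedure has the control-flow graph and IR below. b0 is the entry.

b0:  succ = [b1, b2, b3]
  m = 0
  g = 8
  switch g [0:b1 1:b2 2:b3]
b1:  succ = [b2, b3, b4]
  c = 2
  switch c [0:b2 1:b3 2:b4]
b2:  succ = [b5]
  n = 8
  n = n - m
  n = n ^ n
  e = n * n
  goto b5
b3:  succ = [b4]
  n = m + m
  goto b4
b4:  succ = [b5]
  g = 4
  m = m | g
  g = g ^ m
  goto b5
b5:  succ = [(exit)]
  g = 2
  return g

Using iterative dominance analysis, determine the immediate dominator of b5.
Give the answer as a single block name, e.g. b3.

Answer: b0

Analysis:
idom tree: b1←b0 b2←b0 b3←b0 b4←b0 b5←b0
Join-block Dom:
  b2: preds {b0,b1}: {b0} ∩ {b0,b1} = {b0}; idom=b0
  b3: preds {b0,b1}: {b0} ∩ {b0,b1} = {b0}; idom=b0
  b4: preds {b1,b3}: {b0,b1} ∩ {b0,b3} = {b0}; idom=b0
  b5: preds {b2,b4}: {b0,b2} ∩ {b0,b4} = {b0}; idom=b0

idom(b5) = b0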